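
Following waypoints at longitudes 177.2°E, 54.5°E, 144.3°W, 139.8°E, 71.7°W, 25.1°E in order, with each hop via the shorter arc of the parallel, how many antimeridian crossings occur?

3

Leg 1: +177.2° → +54.5°, shortest Δλ = -122.7° (west) — does not cross 180°.
Leg 2: +54.5° → -144.3°, shortest Δλ = 161.2° (east) — crosses 180°.
Leg 3: -144.3° → +139.8°, shortest Δλ = -75.9° (west) — crosses 180°.
Leg 4: +139.8° → -71.7°, shortest Δλ = 148.5° (east) — crosses 180°.
Leg 5: -71.7° → +25.1°, shortest Δλ = 96.8° (east) — does not cross 180°.
Total crossings: 3.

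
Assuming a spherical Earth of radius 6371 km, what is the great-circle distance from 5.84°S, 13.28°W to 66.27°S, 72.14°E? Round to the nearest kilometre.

9208 km

Δλ = 72.14 − -13.28 = 85.42°.
Δφ = -66.27 − -5.84 = -60.43°.
a = sin²(Δφ/2) + cos φ₁ · cos φ₂ · sin²(Δλ/2) = 0.437442.
c = 2·atan2(√a, √(1−a)) = 1.44535 rad → d = 6371·c ≈ 9208.34 km.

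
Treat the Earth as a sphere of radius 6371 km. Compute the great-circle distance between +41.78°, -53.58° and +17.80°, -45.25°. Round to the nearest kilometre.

2782 km

Δλ = -45.25 − -53.58 = 8.33°.
Δφ = 17.80 − 41.78 = -23.98°.
a = sin²(Δφ/2) + cos φ₁ · cos φ₂ · sin²(Δλ/2) = 0.046902.
c = 2·atan2(√a, √(1−a)) = 0.43659 rad → d = 6371·c ≈ 2781.55 km.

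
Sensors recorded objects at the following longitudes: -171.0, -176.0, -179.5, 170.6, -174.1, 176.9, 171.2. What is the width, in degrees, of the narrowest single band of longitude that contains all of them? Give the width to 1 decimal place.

Sort the longitudes: -179.5°, -176.0°, -174.1°, -171.0°, +170.6°, +171.2°, +176.9°.
Eastward gaps between consecutive values (wrapping around): 3.5°, 1.9°, 3.1°, 341.6°, 0.6°, 5.7°, 3.6°.
Largest gap = 341.6° ⇒ minimal covering band is its complement: 360° − 341.6° = 18.4°.
Band runs from +170.6° eastward to -171.0°, crossing the antimeridian.

18.4°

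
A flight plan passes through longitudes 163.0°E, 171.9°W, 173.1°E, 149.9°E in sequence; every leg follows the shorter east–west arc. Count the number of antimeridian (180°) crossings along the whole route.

Leg 1: +163.0° → -171.9°, shortest Δλ = 25.1° (east) — crosses 180°.
Leg 2: -171.9° → +173.1°, shortest Δλ = -15.0° (west) — crosses 180°.
Leg 3: +173.1° → +149.9°, shortest Δλ = -23.2° (west) — does not cross 180°.
Total crossings: 2.

2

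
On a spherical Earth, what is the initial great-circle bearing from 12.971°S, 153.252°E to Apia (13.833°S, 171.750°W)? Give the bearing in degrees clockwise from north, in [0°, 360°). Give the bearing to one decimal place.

95.6°

Δλ = -171.750 − 153.252 = -325.002°; wrapped into (−180°, 180°]: 34.998°.
θ = atan2( sin Δλ · cos φ₂ , cos φ₁ · sin φ₂ − sin φ₁ · cos φ₂ · cos Δλ )
  = atan2(0.55691, -0.05446) = 95.585° → normalised to [0°, 360°): 95.585°.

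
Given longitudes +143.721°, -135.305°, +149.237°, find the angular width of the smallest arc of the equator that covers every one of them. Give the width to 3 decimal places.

Sort the longitudes: -135.305°, +143.721°, +149.237°.
Eastward gaps between consecutive values (wrapping around): 279.026°, 5.516°, 75.458°.
Largest gap = 279.026° ⇒ minimal covering band is its complement: 360° − 279.026° = 80.974°.
Band runs from +143.721° eastward to -135.305°, crossing the antimeridian.

80.974°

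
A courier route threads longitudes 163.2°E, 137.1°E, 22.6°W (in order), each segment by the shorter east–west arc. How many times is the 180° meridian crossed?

Leg 1: +163.2° → +137.1°, shortest Δλ = -26.1° (west) — does not cross 180°.
Leg 2: +137.1° → -22.6°, shortest Δλ = -159.7° (west) — does not cross 180°.
Total crossings: 0.

0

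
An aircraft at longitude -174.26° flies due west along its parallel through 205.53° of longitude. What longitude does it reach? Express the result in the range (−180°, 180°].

-19.79°

Start at -174.26°; shift −205.53° → -379.79°.
-379.79° lies outside (−180°, 180°]; add 360° → -19.79°.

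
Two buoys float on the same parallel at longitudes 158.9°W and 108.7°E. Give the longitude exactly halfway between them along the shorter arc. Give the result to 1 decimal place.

Signed shortest Δλ from -158.9° to +108.7° is -92.4°.
Midpoint longitude = -158.9° + (-92.4°)/2 = -158.9° − 46.2° = -205.1°.
Normalise into (−180°, 180°]: +154.9°.
(The naïve average (-158.9 + +108.7)/2 = -25.1° is on the wrong side of the globe.)

154.9°E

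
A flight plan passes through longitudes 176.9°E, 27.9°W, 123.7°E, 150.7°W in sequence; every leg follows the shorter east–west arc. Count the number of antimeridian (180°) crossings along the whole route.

Leg 1: +176.9° → -27.9°, shortest Δλ = 155.2° (east) — crosses 180°.
Leg 2: -27.9° → +123.7°, shortest Δλ = 151.6° (east) — does not cross 180°.
Leg 3: +123.7° → -150.7°, shortest Δλ = 85.6° (east) — crosses 180°.
Total crossings: 2.

2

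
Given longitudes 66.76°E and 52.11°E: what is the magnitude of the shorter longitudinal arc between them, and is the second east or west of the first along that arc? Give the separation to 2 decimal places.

14.65° west

Raw difference: 52.11 − 66.76 = -14.65°.
Normalise into (−180°, 180°]: -14.65° stays -14.65°.
Negative ⇒ the second point lies to the west; separation 14.65°.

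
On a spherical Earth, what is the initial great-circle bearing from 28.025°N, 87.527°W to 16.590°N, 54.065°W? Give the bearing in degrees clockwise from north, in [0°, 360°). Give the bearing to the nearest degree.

103°

Δλ = -54.065 − -87.527 = 33.462°.
θ = atan2( sin Δλ · cos φ₂ , cos φ₁ · sin φ₂ − sin φ₁ · cos φ₂ · cos Δλ )
  = atan2(0.52843, -0.12362) = 103.167° → normalised to [0°, 360°): 103.167°.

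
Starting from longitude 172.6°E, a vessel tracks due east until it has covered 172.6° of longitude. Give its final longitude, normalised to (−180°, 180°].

14.8°W

Start at +172.6°; shift +172.6° → +345.2°.
+345.2° lies outside (−180°, 180°]; subtract 360° → -14.8°.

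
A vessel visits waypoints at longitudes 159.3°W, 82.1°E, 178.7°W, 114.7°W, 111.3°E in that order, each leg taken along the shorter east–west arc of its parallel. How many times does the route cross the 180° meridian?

3

Leg 1: -159.3° → +82.1°, shortest Δλ = -118.6° (west) — crosses 180°.
Leg 2: +82.1° → -178.7°, shortest Δλ = 99.2° (east) — crosses 180°.
Leg 3: -178.7° → -114.7°, shortest Δλ = 64.0° (east) — does not cross 180°.
Leg 4: -114.7° → +111.3°, shortest Δλ = -134.0° (west) — crosses 180°.
Total crossings: 3.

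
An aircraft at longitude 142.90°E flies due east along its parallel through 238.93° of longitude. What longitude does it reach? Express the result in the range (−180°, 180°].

Start at +142.90°; shift +238.93° → +381.83°.
+381.83° lies outside (−180°, 180°]; subtract 360° → +21.83°.

21.83°E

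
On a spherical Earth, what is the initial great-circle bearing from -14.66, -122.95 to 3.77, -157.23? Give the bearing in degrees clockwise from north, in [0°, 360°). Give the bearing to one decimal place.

Δλ = -157.23 − -122.95 = -34.28°.
θ = atan2( sin Δλ · cos φ₂ , cos φ₁ · sin φ₂ − sin φ₁ · cos φ₂ · cos Δλ )
  = atan2(-0.56202, 0.27228) = -64.151° → normalised to [0°, 360°): 295.849°.

295.8°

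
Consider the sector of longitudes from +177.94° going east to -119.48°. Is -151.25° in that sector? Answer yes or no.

Band width going east from +177.94° to -119.48°: ((-119.48 − 177.94) mod 360) = 62.58°.
Offset of -151.25° east of the west edge: ((-151.25 − 177.94) mod 360) = 30.81°.
30.81° ≤ 62.58° ⇒ inside.

Yes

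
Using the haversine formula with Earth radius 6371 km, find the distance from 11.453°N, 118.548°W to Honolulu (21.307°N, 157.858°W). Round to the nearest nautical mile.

Δλ = -157.858 − -118.548 = -39.310°.
Δφ = 21.307 − 11.453 = 9.854°.
a = sin²(Δφ/2) + cos φ₁ · cos φ₂ · sin²(Δλ/2) = 0.110680.
c = 2·atan2(√a, √(1−a)) = 0.67830 rad → d = 6371·c ≈ 4321.45 km ≈ 2333.40 nmi.

2333 nmi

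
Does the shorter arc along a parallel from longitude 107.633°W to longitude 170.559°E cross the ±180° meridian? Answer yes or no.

Yes

Naïve |170.559 − -107.633| = 278.192° > 180°, so the shorter arc goes the other way round — across 180°.
Signed shortest Δλ = ((170.559 − -107.633 + 180) mod 360) − 180 = -81.808°.
Going west by 81.808° from -107.633° passes through 180° before reaching +170.559°.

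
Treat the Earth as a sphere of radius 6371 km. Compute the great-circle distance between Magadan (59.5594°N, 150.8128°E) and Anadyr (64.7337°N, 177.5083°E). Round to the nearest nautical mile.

Δλ = 177.5083 − 150.8128 = 26.6955°.
Δφ = 64.7337 − 59.5594 = 5.1743°.
a = sin²(Δφ/2) + cos φ₁ · cos φ₂ · sin²(Δλ/2) = 0.013563.
c = 2·atan2(√a, √(1−a)) = 0.23345 rad → d = 6371·c ≈ 1487.31 km ≈ 803.08 nmi.

803 nmi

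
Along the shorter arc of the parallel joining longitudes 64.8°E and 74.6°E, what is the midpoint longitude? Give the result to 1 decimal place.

Signed shortest Δλ from +64.8° to +74.6° is +9.8°.
Midpoint longitude = +64.8° + (+9.8°)/2 = +64.8° + 4.9° = +69.7°.

69.7°E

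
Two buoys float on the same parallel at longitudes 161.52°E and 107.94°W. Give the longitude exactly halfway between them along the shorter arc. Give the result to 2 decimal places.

153.21°W

Signed shortest Δλ from +161.52° to -107.94° is +90.54°.
Midpoint longitude = +161.52° + (+90.54°)/2 = +161.52° + 45.27° = +206.79°.
Normalise into (−180°, 180°]: -153.21°.
(The naïve average (+161.52 + -107.94)/2 = 26.79° is on the wrong side of the globe.)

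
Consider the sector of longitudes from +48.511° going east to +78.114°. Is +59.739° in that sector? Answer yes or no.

Yes

Band width going east from +48.511° to +78.114°: ((78.114 − 48.511) mod 360) = 29.603°.
Offset of +59.739° east of the west edge: ((59.739 − 48.511) mod 360) = 11.228°.
11.228° ≤ 29.603° ⇒ inside.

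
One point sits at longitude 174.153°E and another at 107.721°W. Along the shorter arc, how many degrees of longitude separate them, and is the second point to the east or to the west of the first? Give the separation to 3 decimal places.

Raw difference: -107.721 − 174.153 = -281.874°.
Normalise into (−180°, 180°]: -281.874° + 360° = 78.126°.
Positive ⇒ the second point lies to the east; separation 78.126°.

78.126° east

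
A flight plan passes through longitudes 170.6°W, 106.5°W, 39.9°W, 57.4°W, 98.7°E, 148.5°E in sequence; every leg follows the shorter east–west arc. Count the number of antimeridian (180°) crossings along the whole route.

Leg 1: -170.6° → -106.5°, shortest Δλ = 64.1° (east) — does not cross 180°.
Leg 2: -106.5° → -39.9°, shortest Δλ = 66.6° (east) — does not cross 180°.
Leg 3: -39.9° → -57.4°, shortest Δλ = -17.5° (west) — does not cross 180°.
Leg 4: -57.4° → +98.7°, shortest Δλ = 156.1° (east) — does not cross 180°.
Leg 5: +98.7° → +148.5°, shortest Δλ = 49.8° (east) — does not cross 180°.
Total crossings: 0.

0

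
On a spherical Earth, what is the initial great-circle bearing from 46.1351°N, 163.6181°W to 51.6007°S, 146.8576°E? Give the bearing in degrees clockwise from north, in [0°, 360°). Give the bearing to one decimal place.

209.5°

Δλ = 146.8576 − -163.6181 = 310.4757°; wrapped into (−180°, 180°]: -49.5243°.
θ = atan2( sin Δλ · cos φ₂ , cos φ₁ · sin φ₂ − sin φ₁ · cos φ₂ · cos Δλ )
  = atan2(-0.47249, -0.83377) = -150.460° → normalised to [0°, 360°): 209.540°.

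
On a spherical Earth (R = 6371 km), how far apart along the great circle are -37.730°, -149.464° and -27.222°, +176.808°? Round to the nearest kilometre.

3351 km

Δλ = 176.808 − -149.464 = 326.272°; wrapped into (−180°, 180°]: -33.728°.
Δφ = -27.222 − -37.730 = 10.508°.
a = sin²(Δφ/2) + cos φ₁ · cos φ₂ · sin²(Δλ/2) = 0.067574.
c = 2·atan2(√a, √(1−a)) = 0.52594 rad → d = 6371·c ≈ 3350.78 km.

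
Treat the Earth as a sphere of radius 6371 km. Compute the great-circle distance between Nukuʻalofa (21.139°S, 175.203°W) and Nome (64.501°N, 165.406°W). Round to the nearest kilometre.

9560 km

Δλ = -165.406 − -175.203 = 9.797°.
Δφ = 64.501 − -21.139 = 85.640°.
a = sin²(Δφ/2) + cos φ₁ · cos φ₂ · sin²(Δλ/2) = 0.464916.
c = 2·atan2(√a, √(1−a)) = 1.50057 rad → d = 6371·c ≈ 9560.14 km.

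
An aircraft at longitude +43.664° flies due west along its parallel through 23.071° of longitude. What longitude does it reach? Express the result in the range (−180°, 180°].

+20.593°

Start at +43.664°; shift −23.071° → +20.593°.
+20.593° already lies in (−180°, 180°].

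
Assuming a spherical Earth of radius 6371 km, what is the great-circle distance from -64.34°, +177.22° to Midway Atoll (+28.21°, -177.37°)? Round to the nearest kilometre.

Δλ = -177.37 − 177.22 = -354.59°; wrapped into (−180°, 180°]: 5.41°.
Δφ = 28.21 − -64.34 = 92.55°.
a = sin²(Δφ/2) + cos φ₁ · cos φ₂ · sin²(Δλ/2) = 0.523096.
c = 2·atan2(√a, √(1−a)) = 1.61700 rad → d = 6371·c ≈ 10301.93 km.

10302 km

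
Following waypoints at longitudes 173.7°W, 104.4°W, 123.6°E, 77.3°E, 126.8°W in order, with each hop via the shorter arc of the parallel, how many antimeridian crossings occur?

2

Leg 1: -173.7° → -104.4°, shortest Δλ = 69.3° (east) — does not cross 180°.
Leg 2: -104.4° → +123.6°, shortest Δλ = -132.0° (west) — crosses 180°.
Leg 3: +123.6° → +77.3°, shortest Δλ = -46.3° (west) — does not cross 180°.
Leg 4: +77.3° → -126.8°, shortest Δλ = 155.9° (east) — crosses 180°.
Total crossings: 2.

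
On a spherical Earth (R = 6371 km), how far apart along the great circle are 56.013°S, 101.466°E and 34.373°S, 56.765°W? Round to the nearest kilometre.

9755 km

Δλ = -56.765 − 101.466 = -158.231°.
Δφ = -34.373 − -56.013 = 21.640°.
a = sin²(Δφ/2) + cos φ₁ · cos φ₂ · sin²(Δλ/2) = 0.480180.
c = 2·atan2(√a, √(1−a)) = 1.53115 rad → d = 6371·c ≈ 9754.93 km.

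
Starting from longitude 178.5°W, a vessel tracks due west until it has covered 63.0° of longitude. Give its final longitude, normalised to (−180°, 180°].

118.5°E

Start at -178.5°; shift −63.0° → -241.5°.
-241.5° lies outside (−180°, 180°]; add 360° → +118.5°.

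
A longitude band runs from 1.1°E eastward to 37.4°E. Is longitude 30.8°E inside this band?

Yes

Band width going east from +1.1° to +37.4°: ((37.4 − 1.1) mod 360) = 36.3°.
Offset of +30.8° east of the west edge: ((30.8 − 1.1) mod 360) = 29.7°.
29.7° ≤ 36.3° ⇒ inside.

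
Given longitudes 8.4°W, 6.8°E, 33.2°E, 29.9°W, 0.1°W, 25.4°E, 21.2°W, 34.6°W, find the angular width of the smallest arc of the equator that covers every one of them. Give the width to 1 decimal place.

67.8°

Sort the longitudes: -34.6°, -29.9°, -21.2°, -8.4°, -0.1°, +6.8°, +25.4°, +33.2°.
Eastward gaps between consecutive values (wrapping around): 4.7°, 8.7°, 12.8°, 8.3°, 6.9°, 18.6°, 7.8°, 292.2°.
Largest gap = 292.2° ⇒ minimal covering band is its complement: 360° − 292.2° = 67.8°.
Band runs from -34.6° eastward to +33.2°.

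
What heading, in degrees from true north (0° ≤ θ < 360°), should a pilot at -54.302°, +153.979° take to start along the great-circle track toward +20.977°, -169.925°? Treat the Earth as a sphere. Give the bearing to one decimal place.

Δλ = -169.925 − 153.979 = -323.904°; wrapped into (−180°, 180°]: 36.096°.
θ = atan2( sin Δλ · cos φ₂ , cos φ₁ · sin φ₂ − sin φ₁ · cos φ₂ · cos Δλ )
  = atan2(0.55009, 0.82161) = 33.804° → normalised to [0°, 360°): 33.804°.

33.8°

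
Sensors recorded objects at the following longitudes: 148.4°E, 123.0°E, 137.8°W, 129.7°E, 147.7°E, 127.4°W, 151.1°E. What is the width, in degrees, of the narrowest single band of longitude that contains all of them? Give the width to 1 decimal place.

Sort the longitudes: -137.8°, -127.4°, +123.0°, +129.7°, +147.7°, +148.4°, +151.1°.
Eastward gaps between consecutive values (wrapping around): 10.4°, 250.4°, 6.7°, 18.0°, 0.7°, 2.7°, 71.1°.
Largest gap = 250.4° ⇒ minimal covering band is its complement: 360° − 250.4° = 109.6°.
Band runs from +123.0° eastward to -127.4°, crossing the antimeridian.

109.6°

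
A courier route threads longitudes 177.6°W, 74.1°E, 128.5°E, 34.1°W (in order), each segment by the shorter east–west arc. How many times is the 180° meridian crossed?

Leg 1: -177.6° → +74.1°, shortest Δλ = -108.3° (west) — crosses 180°.
Leg 2: +74.1° → +128.5°, shortest Δλ = 54.4° (east) — does not cross 180°.
Leg 3: +128.5° → -34.1°, shortest Δλ = -162.6° (west) — does not cross 180°.
Total crossings: 1.

1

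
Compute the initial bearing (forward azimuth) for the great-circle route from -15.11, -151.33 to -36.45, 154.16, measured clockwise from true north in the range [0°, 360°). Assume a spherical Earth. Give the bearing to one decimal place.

Δλ = 154.16 − -151.33 = 305.49°; wrapped into (−180°, 180°]: -54.51°.
θ = atan2( sin Δλ · cos φ₂ , cos φ₁ · sin φ₂ − sin φ₁ · cos φ₂ · cos Δλ )
  = atan2(-0.65494, -0.45185) = -124.602° → normalised to [0°, 360°): 235.398°.

235.4°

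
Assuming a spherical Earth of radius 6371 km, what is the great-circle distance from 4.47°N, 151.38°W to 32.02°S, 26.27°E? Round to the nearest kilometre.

16942 km

Δλ = 26.27 − -151.38 = 177.65°.
Δφ = -32.02 − 4.47 = -36.49°.
a = sin²(Δφ/2) + cos φ₁ · cos φ₂ · sin²(Δλ/2) = 0.942948.
c = 2·atan2(√a, √(1−a)) = 2.65922 rad → d = 6371·c ≈ 16941.89 km.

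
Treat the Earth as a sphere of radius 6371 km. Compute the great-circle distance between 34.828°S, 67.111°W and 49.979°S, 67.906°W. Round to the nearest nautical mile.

Δλ = -67.906 − -67.111 = -0.795°.
Δφ = -49.979 − -34.828 = -15.151°.
a = sin²(Δφ/2) + cos φ₁ · cos φ₂ · sin²(Δλ/2) = 0.017405.
c = 2·atan2(√a, √(1−a)) = 0.26463 rad → d = 6371·c ≈ 1685.95 km ≈ 910.34 nmi.

910 nmi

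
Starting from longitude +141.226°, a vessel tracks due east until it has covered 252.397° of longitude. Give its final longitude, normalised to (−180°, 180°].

Start at +141.226°; shift +252.397° → +393.623°.
+393.623° lies outside (−180°, 180°]; subtract 360° → +33.623°.

+33.623°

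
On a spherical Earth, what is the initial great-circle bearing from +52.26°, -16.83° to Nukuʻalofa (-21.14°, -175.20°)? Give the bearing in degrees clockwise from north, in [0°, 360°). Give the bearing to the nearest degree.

324°

Δλ = -175.20 − -16.83 = -158.37°.
θ = atan2( sin Δλ · cos φ₂ , cos φ₁ · sin φ₂ − sin φ₁ · cos φ₂ · cos Δλ )
  = atan2(-0.34380, 0.46489) = -36.484° → normalised to [0°, 360°): 323.516°.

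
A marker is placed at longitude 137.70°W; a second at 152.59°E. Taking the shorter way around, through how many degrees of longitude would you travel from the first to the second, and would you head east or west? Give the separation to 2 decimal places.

Raw difference: 152.59 − -137.70 = 290.29°.
Normalise into (−180°, 180°]: 290.29° − 360° = -69.71°.
Negative ⇒ the second point lies to the west; separation 69.71°.

69.71° west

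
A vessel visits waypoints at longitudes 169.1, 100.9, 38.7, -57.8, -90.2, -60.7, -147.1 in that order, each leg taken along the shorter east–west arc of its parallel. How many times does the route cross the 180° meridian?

Leg 1: +169.1° → +100.9°, shortest Δλ = -68.2° (west) — does not cross 180°.
Leg 2: +100.9° → +38.7°, shortest Δλ = -62.2° (west) — does not cross 180°.
Leg 3: +38.7° → -57.8°, shortest Δλ = -96.5° (west) — does not cross 180°.
Leg 4: -57.8° → -90.2°, shortest Δλ = -32.4° (west) — does not cross 180°.
Leg 5: -90.2° → -60.7°, shortest Δλ = 29.5° (east) — does not cross 180°.
Leg 6: -60.7° → -147.1°, shortest Δλ = -86.4° (west) — does not cross 180°.
Total crossings: 0.

0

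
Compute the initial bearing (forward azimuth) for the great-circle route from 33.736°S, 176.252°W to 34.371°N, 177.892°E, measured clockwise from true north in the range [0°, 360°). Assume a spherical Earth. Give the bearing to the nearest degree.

Δλ = 177.892 − -176.252 = 354.144°; wrapped into (−180°, 180°]: -5.856°.
θ = atan2( sin Δλ · cos φ₂ , cos φ₁ · sin φ₂ − sin φ₁ · cos φ₂ · cos Δλ )
  = atan2(-0.08421, 0.92549) = -5.199° → normalised to [0°, 360°): 354.801°.

355°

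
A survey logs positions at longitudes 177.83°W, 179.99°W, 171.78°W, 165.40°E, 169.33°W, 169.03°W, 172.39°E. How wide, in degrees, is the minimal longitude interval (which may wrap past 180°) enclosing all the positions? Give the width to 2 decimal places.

25.57°

Sort the longitudes: -179.99°, -177.83°, -171.78°, -169.33°, -169.03°, +165.40°, +172.39°.
Eastward gaps between consecutive values (wrapping around): 2.16°, 6.05°, 2.45°, 0.30°, 334.43°, 6.99°, 7.62°.
Largest gap = 334.43° ⇒ minimal covering band is its complement: 360° − 334.43° = 25.57°.
Band runs from +165.40° eastward to -169.03°, crossing the antimeridian.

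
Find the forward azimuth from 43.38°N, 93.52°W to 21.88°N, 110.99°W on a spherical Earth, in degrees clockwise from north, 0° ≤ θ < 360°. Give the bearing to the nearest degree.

220°

Δλ = -110.99 − -93.52 = -17.47°.
θ = atan2( sin Δλ · cos φ₂ , cos φ₁ · sin φ₂ − sin φ₁ · cos φ₂ · cos Δλ )
  = atan2(-0.27858, -0.33710) = -140.430° → normalised to [0°, 360°): 219.570°.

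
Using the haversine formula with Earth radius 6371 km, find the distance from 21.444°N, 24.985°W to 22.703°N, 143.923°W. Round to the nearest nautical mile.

Δλ = -143.923 − -24.985 = -118.938°.
Δφ = 22.703 − 21.444 = 1.259°.
a = sin²(Δφ/2) + cos φ₁ · cos φ₂ · sin²(Δλ/2) = 0.637185.
c = 2·atan2(√a, √(1−a)) = 1.84873 rad → d = 6371·c ≈ 11778.27 km ≈ 6359.76 nmi.

6360 nmi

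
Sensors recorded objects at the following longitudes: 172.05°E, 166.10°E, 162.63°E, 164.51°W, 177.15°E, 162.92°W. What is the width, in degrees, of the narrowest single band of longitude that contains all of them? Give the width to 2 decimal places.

34.45°

Sort the longitudes: -164.51°, -162.92°, +162.63°, +166.10°, +172.05°, +177.15°.
Eastward gaps between consecutive values (wrapping around): 1.59°, 325.55°, 3.47°, 5.95°, 5.10°, 18.34°.
Largest gap = 325.55° ⇒ minimal covering band is its complement: 360° − 325.55° = 34.45°.
Band runs from +162.63° eastward to -162.92°, crossing the antimeridian.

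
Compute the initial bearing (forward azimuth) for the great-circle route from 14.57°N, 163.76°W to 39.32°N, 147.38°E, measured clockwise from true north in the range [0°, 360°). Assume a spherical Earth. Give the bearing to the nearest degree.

Δλ = 147.38 − -163.76 = 311.14°; wrapped into (−180°, 180°]: -48.86°.
θ = atan2( sin Δλ · cos φ₂ , cos φ₁ · sin φ₂ − sin φ₁ · cos φ₂ · cos Δλ )
  = atan2(-0.58262, 0.48524) = -50.210° → normalised to [0°, 360°): 309.790°.

310°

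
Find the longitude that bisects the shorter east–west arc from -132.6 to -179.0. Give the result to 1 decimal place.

Signed shortest Δλ from -132.6° to -179.0° is -46.4°.
Midpoint longitude = -132.6° + (-46.4°)/2 = -132.6° − 23.2° = -155.8°.

-155.8°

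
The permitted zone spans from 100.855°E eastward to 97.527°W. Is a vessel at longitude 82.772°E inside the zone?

No

Band width going east from +100.855° to -97.527°: ((-97.527 − 100.855) mod 360) = 161.618°.
Offset of +82.772° east of the west edge: ((82.772 − 100.855) mod 360) = 341.917°.
341.917° > 161.618° ⇒ outside.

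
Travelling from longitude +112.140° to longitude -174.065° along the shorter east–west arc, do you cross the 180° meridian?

Yes

Naïve |-174.065 − 112.140| = 286.205° > 180°, so the shorter arc goes the other way round — across 180°.
Signed shortest Δλ = ((-174.065 − 112.140 + 180) mod 360) − 180 = 73.795°.
Going east by 73.795° from +112.140° passes through 180° before reaching -174.065°.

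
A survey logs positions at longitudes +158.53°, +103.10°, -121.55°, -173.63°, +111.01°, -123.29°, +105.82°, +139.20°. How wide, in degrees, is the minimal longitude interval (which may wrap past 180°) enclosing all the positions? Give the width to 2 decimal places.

Sort the longitudes: -173.63°, -123.29°, -121.55°, +103.10°, +105.82°, +111.01°, +139.20°, +158.53°.
Eastward gaps between consecutive values (wrapping around): 50.34°, 1.74°, 224.65°, 2.72°, 5.19°, 28.19°, 19.33°, 27.84°.
Largest gap = 224.65° ⇒ minimal covering band is its complement: 360° − 224.65° = 135.35°.
Band runs from +103.10° eastward to -121.55°, crossing the antimeridian.

135.35°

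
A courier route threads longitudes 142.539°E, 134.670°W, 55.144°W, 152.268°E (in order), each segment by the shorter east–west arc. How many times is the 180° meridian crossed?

Leg 1: +142.539° → -134.670°, shortest Δλ = 82.791° (east) — crosses 180°.
Leg 2: -134.670° → -55.144°, shortest Δλ = 79.526° (east) — does not cross 180°.
Leg 3: -55.144° → +152.268°, shortest Δλ = -152.588° (west) — crosses 180°.
Total crossings: 2.

2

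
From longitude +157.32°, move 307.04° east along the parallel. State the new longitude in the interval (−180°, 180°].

+104.36°

Start at +157.32°; shift +307.04° → +464.36°.
+464.36° lies outside (−180°, 180°]; subtract 360° → +104.36°.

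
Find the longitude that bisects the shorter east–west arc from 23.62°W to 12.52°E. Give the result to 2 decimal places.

5.55°W

Signed shortest Δλ from -23.62° to +12.52° is +36.14°.
Midpoint longitude = -23.62° + (+36.14°)/2 = -23.62° + 18.07° = -5.55°.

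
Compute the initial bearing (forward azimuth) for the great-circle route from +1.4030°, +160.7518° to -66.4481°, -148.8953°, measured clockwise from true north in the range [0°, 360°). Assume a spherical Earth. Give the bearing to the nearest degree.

162°

Δλ = -148.8953 − 160.7518 = -309.6471°; wrapped into (−180°, 180°]: 50.3529°.
θ = atan2( sin Δλ · cos φ₂ , cos φ₁ · sin φ₂ − sin φ₁ · cos φ₂ · cos Δλ )
  = atan2(0.30767, -0.92267) = 161.559° → normalised to [0°, 360°): 161.559°.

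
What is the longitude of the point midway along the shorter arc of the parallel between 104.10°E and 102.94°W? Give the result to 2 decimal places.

179.42°W

Signed shortest Δλ from +104.10° to -102.94° is +152.96°.
Midpoint longitude = +104.10° + (+152.96°)/2 = +104.10° + 76.48° = +180.58°.
Normalise into (−180°, 180°]: -179.42°.
(The naïve average (+104.10 + -102.94)/2 = 0.58° is on the wrong side of the globe.)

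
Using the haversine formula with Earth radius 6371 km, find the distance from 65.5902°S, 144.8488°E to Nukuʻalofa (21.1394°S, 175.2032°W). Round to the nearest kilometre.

5715 km

Δλ = -175.2032 − 144.8488 = -320.0520°; wrapped into (−180°, 180°]: 39.9480°.
Δφ = -21.1394 − -65.5902 = 44.4508°.
a = sin²(Δφ/2) + cos φ₁ · cos φ₂ · sin²(Δλ/2) = 0.188051.
c = 2·atan2(√a, √(1−a)) = 0.89707 rad → d = 6371·c ≈ 5715.26 km.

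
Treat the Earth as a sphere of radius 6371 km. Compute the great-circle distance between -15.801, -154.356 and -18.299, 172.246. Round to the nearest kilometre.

Δλ = 172.246 − -154.356 = 326.602°; wrapped into (−180°, 180°]: -33.398°.
Δφ = -18.299 − -15.801 = -2.498°.
a = sin²(Δφ/2) + cos φ₁ · cos φ₂ · sin²(Δλ/2) = 0.075904.
c = 2·atan2(√a, √(1−a)) = 0.55823 rad → d = 6371·c ≈ 3556.51 km.

3557 km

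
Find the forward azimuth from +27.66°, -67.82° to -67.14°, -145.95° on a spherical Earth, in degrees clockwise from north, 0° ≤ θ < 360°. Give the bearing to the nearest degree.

204°

Δλ = -145.95 − -67.82 = -78.13°.
θ = atan2( sin Δλ · cos φ₂ , cos φ₁ · sin φ₂ − sin φ₁ · cos φ₂ · cos Δλ )
  = atan2(-0.38017, -0.85325) = -155.984° → normalised to [0°, 360°): 204.016°.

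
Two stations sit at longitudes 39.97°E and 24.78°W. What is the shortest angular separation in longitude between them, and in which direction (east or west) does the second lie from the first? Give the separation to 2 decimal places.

64.75° west

Raw difference: -24.78 − 39.97 = -64.75°.
Normalise into (−180°, 180°]: -64.75° stays -64.75°.
Negative ⇒ the second point lies to the west; separation 64.75°.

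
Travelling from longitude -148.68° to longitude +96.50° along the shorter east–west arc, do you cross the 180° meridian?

Yes

Naïve |96.50 − -148.68| = 245.18° > 180°, so the shorter arc goes the other way round — across 180°.
Signed shortest Δλ = ((96.50 − -148.68 + 180) mod 360) − 180 = -114.82°.
Going west by 114.82° from -148.68° passes through 180° before reaching +96.50°.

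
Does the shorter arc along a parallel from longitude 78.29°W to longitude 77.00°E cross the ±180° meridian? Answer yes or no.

No

Signed shortest Δλ = ((77.00 − -78.29 + 180) mod 360) − 180 = 155.29°.
Going east by 155.29° from -78.29° reaches +77.00° without touching 180°.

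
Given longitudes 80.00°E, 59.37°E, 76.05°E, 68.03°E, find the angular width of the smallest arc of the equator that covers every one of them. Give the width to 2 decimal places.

Sort the longitudes: +59.37°, +68.03°, +76.05°, +80.00°.
Eastward gaps between consecutive values (wrapping around): 8.66°, 8.02°, 3.95°, 339.37°.
Largest gap = 339.37° ⇒ minimal covering band is its complement: 360° − 339.37° = 20.63°.
Band runs from +59.37° eastward to +80.00°.

20.63°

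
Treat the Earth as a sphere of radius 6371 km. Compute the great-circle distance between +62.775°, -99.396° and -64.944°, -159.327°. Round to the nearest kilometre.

Δλ = -159.327 − -99.396 = -59.931°.
Δφ = -64.944 − 62.775 = -127.719°.
a = sin²(Δφ/2) + cos φ₁ · cos φ₂ · sin²(Δλ/2) = 0.854230.
c = 2·atan2(√a, √(1−a)) = 2.35811 rad → d = 6371·c ≈ 15023.53 km.

15024 km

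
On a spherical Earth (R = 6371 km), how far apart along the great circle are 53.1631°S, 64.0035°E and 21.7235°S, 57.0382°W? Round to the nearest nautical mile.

Δλ = -57.0382 − 64.0035 = -121.0417°.
Δφ = -21.7235 − -53.1631 = 31.4396°.
a = sin²(Δφ/2) + cos φ₁ · cos φ₂ · sin²(Δλ/2) = 0.495487.
c = 2·atan2(√a, √(1−a)) = 1.56177 rad → d = 6371·c ≈ 9950.03 km ≈ 5372.59 nmi.

5373 nmi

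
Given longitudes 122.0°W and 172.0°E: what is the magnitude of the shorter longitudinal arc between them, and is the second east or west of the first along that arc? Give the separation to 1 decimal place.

Raw difference: 172.0 − -122.0 = 294.0°.
Normalise into (−180°, 180°]: 294.0° − 360° = -66.0°.
Negative ⇒ the second point lies to the west; separation 66.0°.

66.0° west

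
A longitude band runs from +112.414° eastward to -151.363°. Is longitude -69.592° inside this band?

No

Band width going east from +112.414° to -151.363°: ((-151.363 − 112.414) mod 360) = 96.223°.
Offset of -69.592° east of the west edge: ((-69.592 − 112.414) mod 360) = 177.994°.
177.994° > 96.223° ⇒ outside.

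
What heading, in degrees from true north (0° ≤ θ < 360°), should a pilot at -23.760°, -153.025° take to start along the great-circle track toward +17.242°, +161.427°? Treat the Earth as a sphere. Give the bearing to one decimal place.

308.4°

Δλ = 161.427 − -153.025 = 314.452°; wrapped into (−180°, 180°]: -45.548°.
θ = atan2( sin Δλ · cos φ₂ , cos φ₁ · sin φ₂ − sin φ₁ · cos φ₂ · cos Δλ )
  = atan2(-0.68176, 0.54077) = -51.579° → normalised to [0°, 360°): 308.421°.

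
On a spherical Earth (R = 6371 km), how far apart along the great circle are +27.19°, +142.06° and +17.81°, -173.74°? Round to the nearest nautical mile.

Δλ = -173.74 − 142.06 = -315.80°; wrapped into (−180°, 180°]: 44.20°.
Δφ = 17.81 − 27.19 = -9.38°.
a = sin²(Δφ/2) + cos φ₁ · cos φ₂ · sin²(Δλ/2) = 0.126555.
c = 2·atan2(√a, √(1−a)) = 0.72742 rad → d = 6371·c ≈ 4634.42 km ≈ 2502.39 nmi.

2502 nmi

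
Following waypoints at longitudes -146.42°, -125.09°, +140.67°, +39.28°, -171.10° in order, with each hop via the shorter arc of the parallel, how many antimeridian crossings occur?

Leg 1: -146.42° → -125.09°, shortest Δλ = 21.33° (east) — does not cross 180°.
Leg 2: -125.09° → +140.67°, shortest Δλ = -94.24° (west) — crosses 180°.
Leg 3: +140.67° → +39.28°, shortest Δλ = -101.39° (west) — does not cross 180°.
Leg 4: +39.28° → -171.10°, shortest Δλ = 149.62° (east) — crosses 180°.
Total crossings: 2.

2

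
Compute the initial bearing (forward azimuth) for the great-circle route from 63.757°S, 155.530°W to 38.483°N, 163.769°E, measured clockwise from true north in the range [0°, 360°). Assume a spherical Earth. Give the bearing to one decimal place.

327.7°

Δλ = 163.769 − -155.530 = 319.299°; wrapped into (−180°, 180°]: -40.701°.
θ = atan2( sin Δλ · cos φ₂ , cos φ₁ · sin φ₂ − sin φ₁ · cos φ₂ · cos Δλ )
  = atan2(-0.51047, 0.80744) = -32.301° → normalised to [0°, 360°): 327.699°.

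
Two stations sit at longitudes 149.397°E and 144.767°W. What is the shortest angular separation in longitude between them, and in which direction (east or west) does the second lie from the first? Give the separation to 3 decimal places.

65.836° east

Raw difference: -144.767 − 149.397 = -294.164°.
Normalise into (−180°, 180°]: -294.164° + 360° = 65.836°.
Positive ⇒ the second point lies to the east; separation 65.836°.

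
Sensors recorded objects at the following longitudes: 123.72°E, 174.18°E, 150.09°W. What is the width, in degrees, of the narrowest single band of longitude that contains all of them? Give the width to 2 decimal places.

Sort the longitudes: -150.09°, +123.72°, +174.18°.
Eastward gaps between consecutive values (wrapping around): 273.81°, 50.46°, 35.73°.
Largest gap = 273.81° ⇒ minimal covering band is its complement: 360° − 273.81° = 86.19°.
Band runs from +123.72° eastward to -150.09°, crossing the antimeridian.

86.19°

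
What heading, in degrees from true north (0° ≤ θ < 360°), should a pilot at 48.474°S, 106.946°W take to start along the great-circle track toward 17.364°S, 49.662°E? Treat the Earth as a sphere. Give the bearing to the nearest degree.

Δλ = 49.662 − -106.946 = 156.608°.
θ = atan2( sin Δλ · cos φ₂ , cos φ₁ · sin φ₂ − sin φ₁ · cos φ₂ · cos Δλ )
  = atan2(0.37893, -0.85366) = 156.064° → normalised to [0°, 360°): 156.064°.

156°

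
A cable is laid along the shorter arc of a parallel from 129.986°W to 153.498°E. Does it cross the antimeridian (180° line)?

Yes

Naïve |153.498 − -129.986| = 283.484° > 180°, so the shorter arc goes the other way round — across 180°.
Signed shortest Δλ = ((153.498 − -129.986 + 180) mod 360) − 180 = -76.516°.
Going west by 76.516° from -129.986° passes through 180° before reaching +153.498°.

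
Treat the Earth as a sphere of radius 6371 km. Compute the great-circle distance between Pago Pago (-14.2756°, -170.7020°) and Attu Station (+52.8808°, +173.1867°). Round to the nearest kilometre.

Δλ = 173.1867 − -170.7020 = 343.8887°; wrapped into (−180°, 180°]: -16.1113°.
Δφ = 52.8808 − -14.2756 = 67.1564°.
a = sin²(Δφ/2) + cos φ₁ · cos φ₂ · sin²(Δλ/2) = 0.317376.
c = 2·atan2(√a, √(1−a)) = 1.19690 rad → d = 6371·c ≈ 7625.44 km.

7625 km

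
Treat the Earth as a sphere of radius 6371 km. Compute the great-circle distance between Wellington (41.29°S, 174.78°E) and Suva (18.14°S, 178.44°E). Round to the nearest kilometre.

Δλ = 178.44 − 174.78 = 3.66°.
Δφ = -18.14 − -41.29 = 23.15°.
a = sin²(Δφ/2) + cos φ₁ · cos φ₂ · sin²(Δλ/2) = 0.040989.
c = 2·atan2(√a, √(1−a)) = 0.40773 rad → d = 6371·c ≈ 2597.66 km.

2598 km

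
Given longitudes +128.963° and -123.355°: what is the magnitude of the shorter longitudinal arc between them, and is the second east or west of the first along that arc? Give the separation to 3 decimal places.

Raw difference: -123.355 − 128.963 = -252.318°.
Normalise into (−180°, 180°]: -252.318° + 360° = 107.682°.
Positive ⇒ the second point lies to the east; separation 107.682°.

107.682° east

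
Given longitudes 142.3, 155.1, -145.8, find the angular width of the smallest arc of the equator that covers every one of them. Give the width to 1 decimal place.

71.9°

Sort the longitudes: -145.8°, +142.3°, +155.1°.
Eastward gaps between consecutive values (wrapping around): 288.1°, 12.8°, 59.1°.
Largest gap = 288.1° ⇒ minimal covering band is its complement: 360° − 288.1° = 71.9°.
Band runs from +142.3° eastward to -145.8°, crossing the antimeridian.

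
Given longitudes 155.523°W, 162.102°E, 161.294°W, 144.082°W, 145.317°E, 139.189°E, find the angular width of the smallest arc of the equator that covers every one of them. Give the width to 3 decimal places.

76.729°

Sort the longitudes: -161.294°, -155.523°, -144.082°, +139.189°, +145.317°, +162.102°.
Eastward gaps between consecutive values (wrapping around): 5.771°, 11.441°, 283.271°, 6.128°, 16.785°, 36.604°.
Largest gap = 283.271° ⇒ minimal covering band is its complement: 360° − 283.271° = 76.729°.
Band runs from +139.189° eastward to -144.082°, crossing the antimeridian.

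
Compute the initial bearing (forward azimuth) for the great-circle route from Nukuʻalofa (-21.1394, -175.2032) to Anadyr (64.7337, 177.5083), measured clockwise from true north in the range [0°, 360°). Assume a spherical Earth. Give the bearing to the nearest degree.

Δλ = 177.5083 − -175.2032 = 352.7115°; wrapped into (−180°, 180°]: -7.2885°.
θ = atan2( sin Δλ · cos φ₂ , cos φ₁ · sin φ₂ − sin φ₁ · cos φ₂ · cos Δλ )
  = atan2(-0.05415, 0.99616) = -3.111° → normalised to [0°, 360°): 356.889°.

357°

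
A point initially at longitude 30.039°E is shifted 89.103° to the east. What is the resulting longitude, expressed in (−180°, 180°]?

Start at +30.039°; shift +89.103° → +119.142°.
+119.142° already lies in (−180°, 180°].

119.142°E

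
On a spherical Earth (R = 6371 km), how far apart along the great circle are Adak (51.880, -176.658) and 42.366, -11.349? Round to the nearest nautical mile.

Δλ = -11.349 − -176.658 = 165.309°.
Δφ = 42.366 − 51.880 = -9.514°.
a = sin²(Δφ/2) + cos φ₁ · cos φ₂ · sin²(Δλ/2) = 0.455525.
c = 2·atan2(√a, √(1−a)) = 1.48173 rad → d = 6371·c ≈ 9440.09 km ≈ 5097.24 nmi.

5097 nmi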